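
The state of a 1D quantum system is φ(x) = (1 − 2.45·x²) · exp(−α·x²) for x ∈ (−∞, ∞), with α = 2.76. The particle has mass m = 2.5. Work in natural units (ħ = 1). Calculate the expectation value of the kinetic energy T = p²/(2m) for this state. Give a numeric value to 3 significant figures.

1.40

T = −(ħ²/2m) d²/dx², so ⟨T⟩ = −(ħ²/2m) ∫ φ*·φ'' dx / ∫|φ|² dx; with m = 2.5.
Expand each integrand as polynomial × e^(−2αx²) and use ∫x^(2j)·e^(−2αx²) dx = (2j−1)!!/(4α)^j · √(π/(2α)), odd powers → 0; here √(π/(2α)) = 0.75441. Differentiate with the product rule, d/dx e^(−αx²) = −2αx·e^(−αx²).
State is unnormalized: ∫|φ|² dx = 0.53103, and ∫φ*·(−ħ²/2m · φ'') dx = 0.74482, so ⟨T⟩ = 0.74482 / 0.53103.
⟨T⟩ = 1.4026.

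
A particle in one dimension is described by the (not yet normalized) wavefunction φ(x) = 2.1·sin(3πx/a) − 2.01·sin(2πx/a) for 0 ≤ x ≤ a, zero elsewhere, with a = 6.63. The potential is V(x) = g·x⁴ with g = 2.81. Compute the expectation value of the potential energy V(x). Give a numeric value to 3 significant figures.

⟨V⟩ = ∫ V(x)·|φ|² dx / ∫|φ|² dx.
On 0 ≤ x ≤ a (j ≠ l): ∫sin²(jπx/a) dx = a/2, ∫sin(jπx/a)·sin(lπx/a) dx = 0; diagonal moments ∫x·sin²(jπx/a) dx = a²/4, ∫x²·sin²(jπx/a) dx = a³·(1/6 − 1/(4j²π²)); cross terms ∫x·sin(jπx/a)·sin(lπx/a) dx = 0 for j + l even and −4jla²/(π²(j² − l²)²) for j + l odd, ∫x²·sin(jπx/a)·sin(lπx/a) dx = (−1)^(j+l)·4jla³/(π²(j² − l²)²); higher powers the same way via product-to-sum and parts.
State is unnormalized: ∫|φ|² dx = 28.012, and ∫φ*·V(x)·φ dx = 49509., so ⟨V⟩ = 49509. / 28.012.
⟨V⟩ = 1767.4.

1.77e+03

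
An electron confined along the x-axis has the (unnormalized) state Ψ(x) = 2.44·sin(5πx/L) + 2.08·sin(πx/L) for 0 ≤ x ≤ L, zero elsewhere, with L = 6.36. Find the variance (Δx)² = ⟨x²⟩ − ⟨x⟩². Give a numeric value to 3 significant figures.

Compute ⟨x⟩ and ⟨x²⟩ separately, then (Δx)² = ⟨x²⟩ − ⟨x⟩².
On 0 ≤ x ≤ L (j ≠ l): ∫sin²(jπx/L) dx = L/2, ∫sin(jπx/L)·sin(lπx/L) dx = 0; diagonal moments ∫x·sin²(jπx/L) dx = L²/4, ∫x²·sin²(jπx/L) dx = L³·(1/6 − 1/(4j²π²)); cross terms ∫x·sin(jπx/L)·sin(lπx/L) dx = 0 for j + l even and −4jlL²/(π²(j² − l²)²) for j + l odd, ∫x²·sin(jπx/L)·sin(lπx/L) dx = (−1)^(j+l)·4jlL³/(π²(j² − l²)²); higher powers the same way via product-to-sum and parts.
Normalization: ∫|Ψ|² dx = 32.690.
⟨x⟩ = 3.1800 and ⟨x²⟩ = 12.854.
(Δx)² = 12.854 − (3.1800)² = 2.7419.

2.74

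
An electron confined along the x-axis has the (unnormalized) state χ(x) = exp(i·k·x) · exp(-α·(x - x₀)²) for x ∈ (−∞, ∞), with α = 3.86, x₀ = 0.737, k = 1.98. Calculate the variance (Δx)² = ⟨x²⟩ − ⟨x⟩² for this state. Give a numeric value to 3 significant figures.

Compute ⟨x⟩ and ⟨x²⟩ separately, then (Δx)² = ⟨x²⟩ − ⟨x⟩².
Gaussian moments (u = x − x₀): ∫u^(2j)·e^(−2αu²) du = (2j−1)!!/(4α)^j · √(π/(2α)), odd powers integrate to 0; here √(π/(2α)) = 0.63792.
Normalization: ∫|χ|² dx = 0.63792.
⟨x⟩ = 0.73700 and ⟨x²⟩ = 0.60794.
(Δx)² = 0.60794 − (0.73700)² = 0.064767.

0.0648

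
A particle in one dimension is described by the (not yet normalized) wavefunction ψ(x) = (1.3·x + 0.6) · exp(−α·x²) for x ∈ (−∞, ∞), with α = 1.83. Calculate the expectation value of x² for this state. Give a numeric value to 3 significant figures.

0.243

⟨x²⟩ = ∫ x²·|ψ|² dx / ∫|ψ|² dx (integrals over the domain).
Expand each integrand as polynomial × e^(−2αx²) and use ∫x^(2j)·e^(−2αx²) dx = (2j−1)!!/(4α)^j · √(π/(2α)), odd powers → 0; here √(π/(2α)) = 0.92648.
State is unnormalized: ∫|ψ|² dx = 0.54743, and ∫ψ*·x²·ψ dx = 0.13323, so ⟨x²⟩ = 0.13323 / 0.54743.
⟨x²⟩ = 0.24337.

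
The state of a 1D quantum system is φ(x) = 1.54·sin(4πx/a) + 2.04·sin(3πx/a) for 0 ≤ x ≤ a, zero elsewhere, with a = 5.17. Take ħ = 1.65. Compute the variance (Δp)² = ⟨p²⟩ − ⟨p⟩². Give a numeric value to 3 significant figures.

11.6

Compute ⟨p⟩ and ⟨p²⟩ separately; (Δp)² = ⟨p²⟩ − ⟨p⟩².
d²/dx² sin(jπx/a) = −(jπ/a)²·sin(jπx/a); on 0 ≤ x ≤ a, ∫sin²(jπx/a) dx = a/2 and ∫sin(jπx/a)·sin(lπx/a) dx = 0 for j ≠ l, so only diagonal terms survive in ∫|φ|² and ∫φ·φ″; ∫φ·φ′ dx = [φ²/2] between the walls = 0.
Normalization: ∫|φ|² dx = 16.888.
⟨p⟩ = 0.0000 and ⟨p²⟩ = 11.602.
(Δp)² = 11.602 − (0.0000)² = 11.602.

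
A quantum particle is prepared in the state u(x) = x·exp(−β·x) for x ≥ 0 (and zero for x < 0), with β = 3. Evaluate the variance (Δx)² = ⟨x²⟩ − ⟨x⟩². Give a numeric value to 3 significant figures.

0.0833

Compute ⟨x⟩ and ⟨x²⟩ separately, then (Δx)² = ⟨x²⟩ − ⟨x⟩².
Every integrand reduces to terms xʲ·e^(−2βx) on [0, ∞); use ∫₀^∞ xʲ·e^(−2βx) dx = j!/(2β)^(j+1).
Normalization: ∫|u|² dx = 0.0092593.
⟨x⟩ = 0.50000 and ⟨x²⟩ = 0.33333.
(Δx)² = 0.33333 − (0.50000)² = 0.083333.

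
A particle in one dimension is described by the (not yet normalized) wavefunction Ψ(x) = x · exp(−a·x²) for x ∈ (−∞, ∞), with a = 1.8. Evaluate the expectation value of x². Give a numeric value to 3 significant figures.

0.417

⟨x²⟩ = ∫ x²·|Ψ|² dx / ∫|Ψ|² dx (integrals over the domain).
Expand each integrand as polynomial × e^(−2ax²) and use ∫x^(2j)·e^(−2ax²) dx = (2j−1)!!/(4a)^j · √(π/(2a)), odd powers → 0; here √(π/(2a)) = 0.93417.
State is unnormalized: ∫|Ψ|² dx = 0.12975, and ∫Ψ*·x²·Ψ dx = 0.054060, so ⟨x²⟩ = 0.054060 / 0.12975.
⟨x²⟩ = 0.41667.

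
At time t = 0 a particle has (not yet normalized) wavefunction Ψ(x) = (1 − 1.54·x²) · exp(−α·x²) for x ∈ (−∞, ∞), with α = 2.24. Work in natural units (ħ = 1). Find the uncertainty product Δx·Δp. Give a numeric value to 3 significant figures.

0.536

Δx = √(⟨x²⟩−⟨x⟩²), Δp = √(⟨p²⟩−⟨p⟩²).
Expand each integrand as polynomial × e^(−2αx²) and use ∫x^(2j)·e^(−2αx²) dx = (2j−1)!!/(4α)^j · √(π/(2α)), odd powers → 0; here √(π/(2α)) = 0.83741. Differentiate with the product rule, d/dx e^(−αx²) = −2αx·e^(−αx²).
Normalization: ∫|Ψ|² dx = 0.62376.
⟨x⟩ = 0.0000, ⟨x²⟩ = 0.061711 ⇒ Δx = 0.24842.
⟨p⟩ = 0.0000, ⟨p²⟩ = 4.6628 ⇒ Δp = 2.1594.
Δx·Δp = 0.53642.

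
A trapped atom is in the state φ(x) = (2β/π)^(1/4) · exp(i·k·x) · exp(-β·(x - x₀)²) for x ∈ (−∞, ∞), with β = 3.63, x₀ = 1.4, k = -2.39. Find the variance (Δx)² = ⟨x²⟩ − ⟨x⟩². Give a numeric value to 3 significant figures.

Compute ⟨x⟩ and ⟨x²⟩ separately, then (Δx)² = ⟨x²⟩ − ⟨x⟩².
Gaussian moments (u = x − x₀): ∫u^(2j)·e^(−2βu²) du = (2j−1)!!/(4β)^j · √(π/(2β)), odd powers integrate to 0; here √(π/(2β)) = 0.65782.
⟨x⟩ = 1.4000 and ⟨x²⟩ = 2.0289.
(Δx)² = 2.0289 − (1.4000)² = 0.068871.

0.0689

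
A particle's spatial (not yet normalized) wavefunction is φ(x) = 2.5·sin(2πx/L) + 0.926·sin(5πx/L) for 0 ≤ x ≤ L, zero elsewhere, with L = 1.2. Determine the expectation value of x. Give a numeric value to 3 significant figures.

⟨x⟩ = ∫ x·|φ|² dx / ∫|φ|² dx (integrals over the domain).
On 0 ≤ x ≤ L (j ≠ l): ∫sin²(jπx/L) dx = L/2, ∫sin(jπx/L)·sin(lπx/L) dx = 0; diagonal moments ∫x·sin²(jπx/L) dx = L²/4, ∫x²·sin²(jπx/L) dx = L³·(1/6 − 1/(4j²π²)); cross terms ∫x·sin(jπx/L)·sin(lπx/L) dx = 0 for j + l even and −4jlL²/(π²(j² − l²)²) for j + l odd, ∫x²·sin(jπx/L)·sin(lπx/L) dx = (−1)^(j+l)·4jlL³/(π²(j² − l²)²); higher powers the same way via product-to-sum and parts.
State is unnormalized: ∫|φ|² dx = 4.2645, and ∫φ*·x·φ dx = 2.4974, so ⟨x⟩ = 2.4974 / 4.2645.
⟨x⟩ = 0.58563.

0.586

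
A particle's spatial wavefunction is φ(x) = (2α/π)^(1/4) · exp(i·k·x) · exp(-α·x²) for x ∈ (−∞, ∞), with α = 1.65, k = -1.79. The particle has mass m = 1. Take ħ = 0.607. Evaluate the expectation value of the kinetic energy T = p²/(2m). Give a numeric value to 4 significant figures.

T = −(ħ²/2m) d²/dx², so ⟨T⟩ = −(ħ²/2m) ∫ φ*·φ'' dx; with m = 1.
Gaussian moments: ∫x^(2j)·e^(−2αx²) dx = (2j−1)!!/(4α)^j · √(π/(2α)), odd powers integrate to 0; here √(π/(2α)) = 0.97570. Derivatives: φ′ = (ik − 2αx)·φ, φ″ = ((ik − 2αx)² − 2α)·φ; the odd-in-x pieces drop out.
⟨T⟩ = 0.89424.

0.8942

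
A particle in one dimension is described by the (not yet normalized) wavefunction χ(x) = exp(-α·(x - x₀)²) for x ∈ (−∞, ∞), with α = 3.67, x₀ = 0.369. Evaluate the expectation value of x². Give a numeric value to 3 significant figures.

⟨x²⟩ = ∫ x²·|χ|² dx / ∫|χ|² dx (integrals over the domain).
Gaussian moments (u = x − x₀): ∫u^(2j)·e^(−2αu²) du = (2j−1)!!/(4α)^j · √(π/(2α)), odd powers integrate to 0; here √(π/(2α)) = 0.65422.
State is unnormalized: ∫|χ|² dx = 0.65422, and ∫χ*·x²·χ dx = 0.13365, so ⟨x²⟩ = 0.13365 / 0.65422.
⟨x²⟩ = 0.20428.

0.204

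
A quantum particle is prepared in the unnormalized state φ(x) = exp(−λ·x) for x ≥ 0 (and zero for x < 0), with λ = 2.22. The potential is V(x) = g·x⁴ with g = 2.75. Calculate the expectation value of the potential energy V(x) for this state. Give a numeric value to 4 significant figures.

0.1698

⟨V⟩ = ∫ V(x)·|φ|² dx / ∫|φ|² dx.
Every integrand reduces to terms xʲ·e^(−2λx) on [0, ∞); use ∫₀^∞ xʲ·e^(−2λx) dx = j!/(2λ)^(j+1).
State is unnormalized: ∫|φ|² dx = 0.22523, and ∫φ*·V(x)·φ dx = 0.038250, so ⟨V⟩ = 0.038250 / 0.22523.
⟨V⟩ = 0.16983.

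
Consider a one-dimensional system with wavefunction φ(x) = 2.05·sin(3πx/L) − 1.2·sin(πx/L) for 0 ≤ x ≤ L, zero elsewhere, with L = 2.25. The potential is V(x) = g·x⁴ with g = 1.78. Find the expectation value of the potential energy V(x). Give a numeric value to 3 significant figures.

⟨V⟩ = ∫ V(x)·|φ|² dx / ∫|φ|² dx.
On 0 ≤ x ≤ L (j ≠ l): ∫sin²(jπx/L) dx = L/2, ∫sin(jπx/L)·sin(lπx/L) dx = 0; diagonal moments ∫x·sin²(jπx/L) dx = L²/4, ∫x²·sin²(jπx/L) dx = L³·(1/6 − 1/(4j²π²)); cross terms ∫x·sin(jπx/L)·sin(lπx/L) dx = 0 for j + l even and −4jlL²/(π²(j² − l²)²) for j + l odd, ∫x²·sin(jπx/L)·sin(lπx/L) dx = (−1)^(j+l)·4jlL³/(π²(j² − l²)²); higher powers the same way via product-to-sum and parts.
State is unnormalized: ∫|φ|² dx = 6.3478, and ∫φ*·V(x)·φ dx = 33.637, so ⟨V⟩ = 33.637 / 6.3478.
⟨V⟩ = 5.2990.

5.30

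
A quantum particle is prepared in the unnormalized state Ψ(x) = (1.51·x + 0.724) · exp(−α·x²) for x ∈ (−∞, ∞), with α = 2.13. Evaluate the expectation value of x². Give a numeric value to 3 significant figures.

0.197

⟨x²⟩ = ∫ x²·|Ψ|² dx / ∫|Ψ|² dx (integrals over the domain).
Expand each integrand as polynomial × e^(−2αx²) and use ∫x^(2j)·e^(−2αx²) dx = (2j−1)!!/(4α)^j · √(π/(2α)), odd powers → 0; here √(π/(2α)) = 0.85876.
State is unnormalized: ∫|Ψ|² dx = 0.67996, and ∫Ψ*·x²·Ψ dx = 0.13376, so ⟨x²⟩ = 0.13376 / 0.67996.
⟨x²⟩ = 0.19671.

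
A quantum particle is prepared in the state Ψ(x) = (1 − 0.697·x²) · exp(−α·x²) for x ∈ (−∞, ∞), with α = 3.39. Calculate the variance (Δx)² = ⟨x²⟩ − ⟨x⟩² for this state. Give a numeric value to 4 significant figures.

Compute ⟨x⟩ and ⟨x²⟩ separately, then (Δx)² = ⟨x²⟩ − ⟨x⟩².
Expand each integrand as polynomial × e^(−2αx²) and use ∫x^(2j)·e^(−2αx²) dx = (2j−1)!!/(4α)^j · √(π/(2α)), odd powers → 0; here √(π/(2α)) = 0.68071.
Normalization: ∫|Ψ|² dx = 0.61612.
⟨x⟩ = 0.0000 and ⟨x²⟩ = 0.059578.
(Δx)² = 0.059578 − (0.0000)² = 0.059578.

0.05958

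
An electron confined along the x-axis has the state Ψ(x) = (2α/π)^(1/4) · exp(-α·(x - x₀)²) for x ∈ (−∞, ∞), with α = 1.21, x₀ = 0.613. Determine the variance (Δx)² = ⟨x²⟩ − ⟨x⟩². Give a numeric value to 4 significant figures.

Compute ⟨x⟩ and ⟨x²⟩ separately, then (Δx)² = ⟨x²⟩ − ⟨x⟩².
Gaussian moments (u = x − x₀): ∫u^(2j)·e^(−2αu²) du = (2j−1)!!/(4α)^j · √(π/(2α)), odd powers integrate to 0; here √(π/(2α)) = 1.1394.
⟨x⟩ = 0.61300 and ⟨x²⟩ = 0.58238.
(Δx)² = 0.58238 − (0.61300)² = 0.20661.

0.2066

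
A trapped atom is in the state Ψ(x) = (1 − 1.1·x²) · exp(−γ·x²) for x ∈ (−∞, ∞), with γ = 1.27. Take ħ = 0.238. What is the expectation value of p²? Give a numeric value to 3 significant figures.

p² Ψ = −ħ² d²Ψ/dx²; ⟨p²⟩ = −ħ² ∫ Ψ*·Ψ'' dx / ∫|Ψ|² dx.
Expand each integrand as polynomial × e^(−2γx²) and use ∫x^(2j)·e^(−2γx²) dx = (2j−1)!!/(4γ)^j · √(π/(2γ)), odd powers → 0; here √(π/(2γ)) = 1.1121. Differentiate with the product rule, d/dx e^(−γx²) = −2γx·e^(−γx²).
State is unnormalized: ∫|Ψ|² dx = 0.78694, and ∫Ψ*·(−ħ² Ψ'') dx = 0.14091, so ⟨p²⟩ = 0.14091 / 0.78694.
⟨p²⟩ = 0.17906.

0.179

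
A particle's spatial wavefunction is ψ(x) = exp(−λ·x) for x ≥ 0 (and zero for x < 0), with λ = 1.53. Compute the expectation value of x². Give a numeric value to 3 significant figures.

0.214

⟨x²⟩ = ∫ x²·|ψ|² dx / ∫|ψ|² dx (integrals over the domain).
Every integrand reduces to terms xʲ·e^(−2λx) on [0, ∞); use ∫₀^∞ xʲ·e^(−2λx) dx = j!/(2λ)^(j+1).
State is unnormalized: ∫|ψ|² dx = 0.32680, and ∫ψ*·x²·ψ dx = 0.069802, so ⟨x²⟩ = 0.069802 / 0.32680.
⟨x²⟩ = 0.21359.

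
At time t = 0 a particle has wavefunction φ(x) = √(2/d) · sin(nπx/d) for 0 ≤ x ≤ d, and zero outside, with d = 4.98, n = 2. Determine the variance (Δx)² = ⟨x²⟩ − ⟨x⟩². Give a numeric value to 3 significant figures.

Compute ⟨x⟩ and ⟨x²⟩ separately, then (Δx)² = ⟨x²⟩ − ⟨x⟩².
With sin²θ = (1 − cos2θ)/2 on 0 ≤ x ≤ d: ∫sin²(nπx/d) dx = d/2, ∫x·sin²(nπx/d) dx = d²/4, ∫x²·sin²(nπx/d) dx = d³·(1/6 − 1/(4n²π²)); higher powers xᵏ the same way, integrating xᵏ·cos(2nπx/d) by parts.
⟨x⟩ = 2.4900 and ⟨x²⟩ = 7.9527.
(Δx)² = 7.9527 − (2.4900)² = 1.7526.

1.75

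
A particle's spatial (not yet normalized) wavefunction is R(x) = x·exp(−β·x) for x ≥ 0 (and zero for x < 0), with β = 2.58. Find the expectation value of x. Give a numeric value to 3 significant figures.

⟨x⟩ = ∫ x·|R|² dx / ∫|R|² dx (integrals over the domain).
Every integrand reduces to terms xʲ·e^(−2βx) on [0, ∞); use ∫₀^∞ xʲ·e^(−2βx) dx = j!/(2β)^(j+1).
State is unnormalized: ∫|R|² dx = 0.014557, and ∫R*·x·R dx = 0.0084635, so ⟨x⟩ = 0.0084635 / 0.014557.
⟨x⟩ = 0.58140.

0.581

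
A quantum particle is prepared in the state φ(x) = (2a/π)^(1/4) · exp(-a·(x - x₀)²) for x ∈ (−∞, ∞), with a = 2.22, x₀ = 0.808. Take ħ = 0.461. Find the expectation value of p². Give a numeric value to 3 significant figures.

0.472

p² φ = −ħ² d²φ/dx²; ⟨p²⟩ = −ħ² ∫ φ*·φ'' dx.
Gaussian moments (u = x − x₀): ∫u^(2j)·e^(−2au²) du = (2j−1)!!/(4a)^j · √(π/(2a)), odd powers integrate to 0; here √(π/(2a)) = 0.84117. Derivatives: d/dx e^(−au²) = −2au·e^(−au²), d²/dx² e^(−au²) = (4a²u² − 2a)·e^(−au²).
⟨p²⟩ = 0.47180.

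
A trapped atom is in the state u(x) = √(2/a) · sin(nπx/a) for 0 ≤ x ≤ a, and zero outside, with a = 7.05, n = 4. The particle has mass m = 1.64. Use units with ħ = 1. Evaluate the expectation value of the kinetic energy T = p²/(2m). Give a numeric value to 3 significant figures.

0.969

T = −(ħ²/2m) d²/dx², so ⟨T⟩ = −(ħ²/2m) ∫ u*·u'' dx; with m = 1.64.
d/dx sin(nπx/a) = (nπ/a)·cos(nπx/a) and d²/dx² sin(nπx/a) = −(nπ/a)²·sin(nπx/a); on 0 ≤ x ≤ a, ∫sin²(nπx/a) dx = a/2 and ∫sin(nπx/a)·cos(nπx/a) dx = 0.
⟨T⟩ = 0.96865.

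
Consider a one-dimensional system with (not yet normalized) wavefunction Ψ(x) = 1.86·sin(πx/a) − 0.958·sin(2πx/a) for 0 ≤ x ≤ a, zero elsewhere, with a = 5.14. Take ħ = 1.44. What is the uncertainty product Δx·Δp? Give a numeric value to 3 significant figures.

Δx = √(⟨x²⟩−⟨x⟩²), Δp = √(⟨p²⟩−⟨p⟩²).
On 0 ≤ x ≤ a (j ≠ l): ∫sin²(jπx/a) dx = a/2, ∫sin(jπx/a)·sin(lπx/a) dx = 0; diagonal moments ∫x·sin²(jπx/a) dx = a²/4, ∫x²·sin²(jπx/a) dx = a³·(1/6 − 1/(4j²π²)); cross terms ∫x·sin(jπx/a)·sin(lπx/a) dx = 0 for j + l even and −4jla²/(π²(j² − l²)²) for j + l odd, ∫x²·sin(jπx/a)·sin(lπx/a) dx = (−1)^(j+l)·4jla³/(π²(j² − l²)²); higher powers the same way via product-to-sum and parts. d²/dx² sin(jπx/a) = −(jπ/a)²·sin(jπx/a); on 0 ≤ x ≤ a, ∫sin²(jπx/a) dx = a/2 and ∫sin(jπx/a)·sin(lπx/a) dx = 0 for j ≠ l, so only diagonal terms survive in ∫|Ψ|² and ∫Ψ·Ψ″; ∫Ψ·Ψ′ dx = [Ψ²/2] between the walls = 0.
Normalization: ∫|Ψ|² dx = 11.250.
⟨x⟩ = 3.3238, ⟨x²⟩ = 11.553 ⇒ Δx = 0.71099.
⟨p⟩ = 0.0000, ⟨p²⟩ = 1.2619 ⇒ Δp = 1.1233.
Δx·Δp = 0.79867.

0.799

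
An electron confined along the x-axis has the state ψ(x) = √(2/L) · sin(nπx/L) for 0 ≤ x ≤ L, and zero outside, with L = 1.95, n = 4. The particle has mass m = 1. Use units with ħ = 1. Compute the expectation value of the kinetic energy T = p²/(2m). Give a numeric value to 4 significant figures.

T = −(ħ²/2m) d²/dx², so ⟨T⟩ = −(ħ²/2m) ∫ ψ*·ψ'' dx; with m = 1.
d/dx sin(nπx/L) = (nπ/L)·cos(nπx/L) and d²/dx² sin(nπx/L) = −(nπ/L)²·sin(nπx/L); on 0 ≤ x ≤ L, ∫sin²(nπx/L) dx = L/2 and ∫sin(nπx/L)·cos(nπx/L) dx = 0.
⟨T⟩ = 20.764.

20.76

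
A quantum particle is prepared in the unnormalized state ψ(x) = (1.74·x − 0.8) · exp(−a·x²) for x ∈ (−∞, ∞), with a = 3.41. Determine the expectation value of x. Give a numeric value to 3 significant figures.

⟨x⟩ = ∫ x·|ψ|² dx / ∫|ψ|² dx (integrals over the domain).
Expand each integrand as polynomial × e^(−2ax²) and use ∫x^(2j)·e^(−2ax²) dx = (2j−1)!!/(4a)^j · √(π/(2a)), odd powers → 0; here √(π/(2a)) = 0.67871.
State is unnormalized: ∫|ψ|² dx = 0.58502, and ∫ψ*·x·ψ dx = -0.13853, so ⟨x⟩ = -0.13853 / 0.58502.
⟨x⟩ = -0.23679.

-0.237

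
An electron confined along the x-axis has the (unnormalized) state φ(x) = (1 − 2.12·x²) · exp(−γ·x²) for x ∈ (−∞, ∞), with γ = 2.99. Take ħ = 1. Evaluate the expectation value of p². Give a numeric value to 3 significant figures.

6.36

p² φ = −ħ² d²φ/dx²; ⟨p²⟩ = −ħ² ∫ φ*·φ'' dx / ∫|φ|² dx.
Expand each integrand as polynomial × e^(−2γx²) and use ∫x^(2j)·e^(−2γx²) dx = (2j−1)!!/(4γ)^j · √(π/(2γ)), odd powers → 0; here √(π/(2γ)) = 0.72481. Differentiate with the product rule, d/dx e^(−γx²) = −2γx·e^(−γx²).
State is unnormalized: ∫|φ|² dx = 0.53618, and ∫φ*·(−ħ² φ'') dx = 3.4121, so ⟨p²⟩ = 3.4121 / 0.53618.
⟨p²⟩ = 6.3638.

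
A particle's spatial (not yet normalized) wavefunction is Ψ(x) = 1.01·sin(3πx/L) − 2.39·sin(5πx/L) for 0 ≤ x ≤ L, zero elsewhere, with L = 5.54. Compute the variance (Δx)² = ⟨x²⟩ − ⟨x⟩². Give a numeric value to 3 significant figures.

1.43

Compute ⟨x⟩ and ⟨x²⟩ separately, then (Δx)² = ⟨x²⟩ − ⟨x⟩².
On 0 ≤ x ≤ L (j ≠ l): ∫sin²(jπx/L) dx = L/2, ∫sin(jπx/L)·sin(lπx/L) dx = 0; diagonal moments ∫x·sin²(jπx/L) dx = L²/4, ∫x²·sin²(jπx/L) dx = L³·(1/6 − 1/(4j²π²)); cross terms ∫x·sin(jπx/L)·sin(lπx/L) dx = 0 for j + l even and −4jlL²/(π²(j² − l²)²) for j + l odd, ∫x²·sin(jπx/L)·sin(lπx/L) dx = (−1)^(j+l)·4jlL³/(π²(j² − l²)²); higher powers the same way via product-to-sum and parts.
Normalization: ∫|Ψ|² dx = 18.648.
⟨x⟩ = 2.7700 and ⟨x²⟩ = 9.1063.
(Δx)² = 9.1063 − (2.7700)² = 1.4334.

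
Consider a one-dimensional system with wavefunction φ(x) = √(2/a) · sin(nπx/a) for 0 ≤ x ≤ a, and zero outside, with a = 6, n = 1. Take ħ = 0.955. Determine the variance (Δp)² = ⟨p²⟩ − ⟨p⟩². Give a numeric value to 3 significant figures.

Compute ⟨p⟩ and ⟨p²⟩ separately; (Δp)² = ⟨p²⟩ − ⟨p⟩².
d/dx sin(nπx/a) = (nπ/a)·cos(nπx/a) and d²/dx² sin(nπx/a) = −(nπ/a)²·sin(nπx/a); on 0 ≤ x ≤ a, ∫sin²(nπx/a) dx = a/2 and ∫sin(nπx/a)·cos(nπx/a) dx = 0.
⟨p⟩ = 0.0000 and ⟨p²⟩ = 0.25004.
(Δp)² = 0.25004 − (0.0000)² = 0.25004.

0.250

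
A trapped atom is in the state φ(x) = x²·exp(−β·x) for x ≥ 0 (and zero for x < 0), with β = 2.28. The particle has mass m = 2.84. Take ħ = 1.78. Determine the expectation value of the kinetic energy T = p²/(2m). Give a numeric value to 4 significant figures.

T = −(ħ²/2m) d²/dx², so ⟨T⟩ = −(ħ²/2m) ∫ φ*·φ'' dx / ∫|φ|² dx; with m = 2.84.
Differentiate x²·exp(−β·x) with the product rule; every integrand then reduces to terms xʲ·e^(−2βx) on [0, ∞), with ∫₀^∞ xʲ·e^(−2βx) dx = j!/(2β)^(j+1).
State is unnormalized: ∫|φ|² dx = 0.012173, and ∫φ*·(−ħ²/2m · φ'') dx = 0.011766, so ⟨T⟩ = 0.011766 / 0.012173.
⟨T⟩ = 0.96659.

0.9666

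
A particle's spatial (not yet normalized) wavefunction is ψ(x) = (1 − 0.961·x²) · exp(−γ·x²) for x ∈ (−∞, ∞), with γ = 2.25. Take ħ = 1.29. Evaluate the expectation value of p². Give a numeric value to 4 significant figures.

5.901

p² ψ = −ħ² d²ψ/dx²; ⟨p²⟩ = −ħ² ∫ ψ*·ψ'' dx / ∫|ψ|² dx.
Expand each integrand as polynomial × e^(−2γx²) and use ∫x^(2j)·e^(−2γx²) dx = (2j−1)!!/(4γ)^j · √(π/(2γ)), odd powers → 0; here √(π/(2γ)) = 0.83554. Differentiate with the product rule, d/dx e^(−γx²) = −2γx·e^(−γx²).
State is unnormalized: ∫|ψ|² dx = 0.68569, and ∫ψ*·(−ħ² ψ'') dx = 4.0462, so ⟨p²⟩ = 4.0462 / 0.68569.
⟨p²⟩ = 5.9010.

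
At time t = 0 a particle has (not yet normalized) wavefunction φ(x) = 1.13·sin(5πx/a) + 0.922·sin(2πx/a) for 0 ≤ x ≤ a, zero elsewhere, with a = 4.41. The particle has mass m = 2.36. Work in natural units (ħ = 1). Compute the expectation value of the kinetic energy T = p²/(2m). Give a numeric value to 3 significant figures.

T = −(ħ²/2m) d²/dx², so ⟨T⟩ = −(ħ²/2m) ∫ φ*·φ'' dx / ∫|φ|² dx; with m = 2.36.
d²/dx² sin(jπx/a) = −(jπ/a)²·sin(jπx/a); on 0 ≤ x ≤ a, ∫sin²(jπx/a) dx = a/2 and ∫sin(jπx/a)·sin(lπx/a) dx = 0 for j ≠ l, so only diagonal terms survive in ∫|φ|² and ∫φ·φ″; ∫φ·φ′ dx = [φ²/2] between the walls = 0.
State is unnormalized: ∫|φ|² dx = 4.6900, and ∫φ*·(−ħ²/2m · φ'') dx = 8.3742, so ⟨T⟩ = 8.3742 / 4.6900.
⟨T⟩ = 1.7855.

1.79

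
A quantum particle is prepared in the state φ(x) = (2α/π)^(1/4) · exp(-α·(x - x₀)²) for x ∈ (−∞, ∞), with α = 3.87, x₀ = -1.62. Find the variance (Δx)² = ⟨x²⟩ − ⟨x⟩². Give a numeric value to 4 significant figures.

0.06460

Compute ⟨x⟩ and ⟨x²⟩ separately, then (Δx)² = ⟨x²⟩ − ⟨x⟩².
Gaussian moments (u = x − x₀): ∫u^(2j)·e^(−2αu²) du = (2j−1)!!/(4α)^j · √(π/(2α)), odd powers integrate to 0; here √(π/(2α)) = 0.63710.
⟨x⟩ = -1.6200 and ⟨x²⟩ = 2.6890.
(Δx)² = 2.6890 − (-1.6200)² = 0.064599.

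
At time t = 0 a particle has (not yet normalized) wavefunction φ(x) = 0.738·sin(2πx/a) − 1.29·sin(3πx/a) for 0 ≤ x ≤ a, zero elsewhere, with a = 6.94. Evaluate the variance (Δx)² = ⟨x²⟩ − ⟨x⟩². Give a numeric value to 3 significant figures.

Compute ⟨x⟩ and ⟨x²⟩ separately, then (Δx)² = ⟨x²⟩ − ⟨x⟩².
On 0 ≤ x ≤ a (j ≠ l): ∫sin²(jπx/a) dx = a/2, ∫sin(jπx/a)·sin(lπx/a) dx = 0; diagonal moments ∫x·sin²(jπx/a) dx = a²/4, ∫x²·sin²(jπx/a) dx = a³·(1/6 − 1/(4j²π²)); cross terms ∫x·sin(jπx/a)·sin(lπx/a) dx = 0 for j + l even and −4jla²/(π²(j² − l²)²) for j + l odd, ∫x²·sin(jπx/a)·sin(lπx/a) dx = (−1)^(j+l)·4jla³/(π²(j² − l²)²); higher powers the same way via product-to-sum and parts.
Normalization: ∫|φ|² dx = 7.6643.
⟨x⟩ = 4.6338 and ⟨x²⟩ = 23.777.
(Δx)² = 23.777 − (4.6338)² = 2.3044.

2.30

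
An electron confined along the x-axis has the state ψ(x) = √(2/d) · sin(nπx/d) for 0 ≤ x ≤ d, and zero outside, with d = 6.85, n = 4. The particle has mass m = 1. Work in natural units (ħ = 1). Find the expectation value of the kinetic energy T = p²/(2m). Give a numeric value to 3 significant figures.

T = −(ħ²/2m) d²/dx², so ⟨T⟩ = −(ħ²/2m) ∫ ψ*·ψ'' dx; with m = 1.
d/dx sin(nπx/d) = (nπ/d)·cos(nπx/d) and d²/dx² sin(nπx/d) = −(nπ/d)²·sin(nπx/d); on 0 ≤ x ≤ d, ∫sin²(nπx/d) dx = d/2 and ∫sin(nπx/d)·cos(nπx/d) dx = 0.
⟨T⟩ = 1.6827.

1.68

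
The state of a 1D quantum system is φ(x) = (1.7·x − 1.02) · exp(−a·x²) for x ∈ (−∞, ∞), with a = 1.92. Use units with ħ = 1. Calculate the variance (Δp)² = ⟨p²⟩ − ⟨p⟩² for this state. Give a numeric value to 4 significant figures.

Compute ⟨p⟩ and ⟨p²⟩ separately; (Δp)² = ⟨p²⟩ − ⟨p⟩².
Expand each integrand as polynomial × e^(−2ax²) and use ∫x^(2j)·e^(−2ax²) dx = (2j−1)!!/(4a)^j · √(π/(2a)), odd powers → 0; here √(π/(2a)) = 0.90450. Differentiate with the product rule, d/dx e^(−ax²) = −2ax·e^(−ax²).
Normalization: ∫|φ|² dx = 1.2814.
⟨p⟩ = 0.0000 and ⟨p²⟩ = 2.9400.
(Δp)² = 2.9400 − (0.0000)² = 2.9400.

2.940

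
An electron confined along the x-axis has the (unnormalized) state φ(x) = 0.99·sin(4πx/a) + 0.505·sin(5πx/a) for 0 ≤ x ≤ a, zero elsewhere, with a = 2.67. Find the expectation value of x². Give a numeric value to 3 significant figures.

⟨x²⟩ = ∫ x²·|φ|² dx / ∫|φ|² dx (integrals over the domain).
On 0 ≤ x ≤ a (j ≠ l): ∫sin²(jπx/a) dx = a/2, ∫sin(jπx/a)·sin(lπx/a) dx = 0; diagonal moments ∫x·sin²(jπx/a) dx = a²/4, ∫x²·sin²(jπx/a) dx = a³·(1/6 − 1/(4j²π²)); cross terms ∫x·sin(jπx/a)·sin(lπx/a) dx = 0 for j + l even and −4jla²/(π²(j² − l²)²) for j + l odd, ∫x²·sin(jπx/a)·sin(lπx/a) dx = (−1)^(j+l)·4jla³/(π²(j² − l²)²); higher powers the same way via product-to-sum and parts.
State is unnormalized: ∫|φ|² dx = 1.6489, and ∫φ*·x²·φ dx = 1.9792, so ⟨x²⟩ = 1.9792 / 1.6489.
⟨x²⟩ = 1.2003.

1.20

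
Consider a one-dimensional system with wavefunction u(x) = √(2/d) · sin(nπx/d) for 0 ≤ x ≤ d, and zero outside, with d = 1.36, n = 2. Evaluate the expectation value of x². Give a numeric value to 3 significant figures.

⟨x²⟩ = ∫ x²·|u|² dx (integrals over the domain).
With sin²θ = (1 − cos2θ)/2 on 0 ≤ x ≤ d: ∫sin²(nπx/d) dx = d/2, ∫x·sin²(nπx/d) dx = d²/4, ∫x²·sin²(nπx/d) dx = d³·(1/6 − 1/(4n²π²)); higher powers xᵏ the same way, integrating xᵏ·cos(2nπx/d) by parts.
⟨x²⟩ = 0.59311.

0.593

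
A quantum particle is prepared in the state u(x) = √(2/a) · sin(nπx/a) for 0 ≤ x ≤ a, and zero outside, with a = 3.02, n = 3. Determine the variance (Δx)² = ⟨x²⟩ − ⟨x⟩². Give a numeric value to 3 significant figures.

Compute ⟨x⟩ and ⟨x²⟩ separately, then (Δx)² = ⟨x²⟩ − ⟨x⟩².
With sin²θ = (1 − cos2θ)/2 on 0 ≤ x ≤ a: ∫sin²(nπx/a) dx = a/2, ∫x·sin²(nπx/a) dx = a²/4, ∫x²·sin²(nπx/a) dx = a³·(1/6 − 1/(4n²π²)); higher powers xᵏ the same way, integrating xᵏ·cos(2nπx/a) by parts.
⟨x⟩ = 1.5100 and ⟨x²⟩ = 2.9888.
(Δx)² = 2.9888 − (1.5100)² = 0.70870.

0.709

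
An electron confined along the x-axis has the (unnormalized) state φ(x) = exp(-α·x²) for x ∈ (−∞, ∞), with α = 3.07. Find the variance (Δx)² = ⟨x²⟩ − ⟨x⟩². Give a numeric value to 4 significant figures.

Compute ⟨x⟩ and ⟨x²⟩ separately, then (Δx)² = ⟨x²⟩ − ⟨x⟩².
Gaussian moments: ∫x^(2j)·e^(−2αx²) dx = (2j−1)!!/(4α)^j · √(π/(2α)), odd powers integrate to 0; here √(π/(2α)) = 0.71530.
Normalization: ∫|φ|² dx = 0.71530.
⟨x⟩ = 0.0000 and ⟨x²⟩ = 0.081433.
(Δx)² = 0.081433 − (0.0000)² = 0.081433.

0.08143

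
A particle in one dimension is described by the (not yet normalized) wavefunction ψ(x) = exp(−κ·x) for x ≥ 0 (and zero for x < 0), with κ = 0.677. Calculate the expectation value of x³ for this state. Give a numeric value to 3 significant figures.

2.42

⟨x³⟩ = ∫ x³·|ψ|² dx / ∫|ψ|² dx (integrals over the domain).
Every integrand reduces to terms xʲ·e^(−2κx) on [0, ∞); use ∫₀^∞ xʲ·e^(−2κx) dx = j!/(2κ)^(j+1).
State is unnormalized: ∫|ψ|² dx = 0.73855, and ∫ψ*·x³·ψ dx = 1.7852, so ⟨x³⟩ = 1.7852 / 0.73855.
⟨x³⟩ = 2.4171.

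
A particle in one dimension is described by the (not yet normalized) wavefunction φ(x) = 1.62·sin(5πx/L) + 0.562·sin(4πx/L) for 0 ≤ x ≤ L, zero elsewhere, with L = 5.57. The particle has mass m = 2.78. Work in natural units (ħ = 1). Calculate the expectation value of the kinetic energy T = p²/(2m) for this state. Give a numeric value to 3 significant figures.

1.38

T = −(ħ²/2m) d²/dx², so ⟨T⟩ = −(ħ²/2m) ∫ φ*·φ'' dx / ∫|φ|² dx; with m = 2.78.
d²/dx² sin(jπx/L) = −(jπ/L)²·sin(jπx/L); on 0 ≤ x ≤ L, ∫sin²(jπx/L) dx = L/2 and ∫sin(jπx/L)·sin(lπx/L) dx = 0 for j ≠ l, so only diagonal terms survive in ∫|φ|² and ∫φ·φ″; ∫φ·φ′ dx = [φ²/2] between the walls = 0.
State is unnormalized: ∫|φ|² dx = 8.1886, and ∫φ*·(−ħ²/2m · φ'') dx = 11.260, so ⟨T⟩ = 11.260 / 8.1886.
⟨T⟩ = 1.3751.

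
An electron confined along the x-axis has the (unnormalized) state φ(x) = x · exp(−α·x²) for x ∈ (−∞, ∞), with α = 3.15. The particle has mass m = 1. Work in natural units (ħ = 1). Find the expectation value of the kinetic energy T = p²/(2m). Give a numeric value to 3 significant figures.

T = −(ħ²/2m) d²/dx², so ⟨T⟩ = −(ħ²/2m) ∫ φ*·φ'' dx / ∫|φ|² dx; with m = 1.
Expand each integrand as polynomial × e^(−2αx²) and use ∫x^(2j)·e^(−2αx²) dx = (2j−1)!!/(4α)^j · √(π/(2α)), odd powers → 0; here √(π/(2α)) = 0.70616. Differentiate with the product rule, d/dx e^(−αx²) = −2αx·e^(−αx²).
State is unnormalized: ∫|φ|² dx = 0.056045, and ∫φ*·(−ħ²/2m · φ'') dx = 0.26481, so ⟨T⟩ = 0.26481 / 0.056045.
⟨T⟩ = 4.7250.

4.73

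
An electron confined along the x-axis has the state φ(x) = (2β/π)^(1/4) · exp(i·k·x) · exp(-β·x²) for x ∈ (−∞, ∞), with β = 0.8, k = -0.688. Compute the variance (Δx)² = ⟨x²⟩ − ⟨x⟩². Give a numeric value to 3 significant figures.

0.313

Compute ⟨x⟩ and ⟨x²⟩ separately, then (Δx)² = ⟨x²⟩ − ⟨x⟩².
Gaussian moments: ∫x^(2j)·e^(−2βx²) dx = (2j−1)!!/(4β)^j · √(π/(2β)), odd powers integrate to 0; here √(π/(2β)) = 1.4012.
⟨x⟩ = 0.0000 and ⟨x²⟩ = 0.31250.
(Δx)² = 0.31250 − (0.0000)² = 0.31250.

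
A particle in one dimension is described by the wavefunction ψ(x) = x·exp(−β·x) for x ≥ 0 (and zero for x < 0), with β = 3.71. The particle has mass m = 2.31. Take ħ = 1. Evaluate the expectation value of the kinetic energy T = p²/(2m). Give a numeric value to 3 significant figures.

2.98

T = −(ħ²/2m) d²/dx², so ⟨T⟩ = −(ħ²/2m) ∫ ψ*·ψ'' dx / ∫|ψ|² dx; with m = 2.31.
Differentiate x·exp(−β·x) with the product rule; every integrand then reduces to terms xʲ·e^(−2βx) on [0, ∞), with ∫₀^∞ xʲ·e^(−2βx) dx = j!/(2β)^(j+1).
State is unnormalized: ∫|ψ|² dx = 0.0048957, and ∫ψ*·(−ħ²/2m · ψ'') dx = 0.014586, so ⟨T⟩ = 0.014586 / 0.0048957.
⟨T⟩ = 2.9792.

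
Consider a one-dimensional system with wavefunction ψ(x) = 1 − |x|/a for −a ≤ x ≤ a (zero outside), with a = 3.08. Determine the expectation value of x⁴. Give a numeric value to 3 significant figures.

⟨x⁴⟩ = ∫ x⁴·|ψ|² dx / ∫|ψ|² dx (integrals over the domain).
ψ is even, so ∫ over [−a, a] = 2∫₀ᵃ with ψ = 1 − x/a there: ∫₀ᵃ (1 − x/a)² dx = a/3, ∫₀ᵃ x²(1 − x/a)² dx = a³/30, ∫₀ᵃ x⁴(1 − x/a)² dx = a⁵/105.
State is unnormalized: ∫|ψ|² dx = 2.0533, and ∫ψ*·x⁴·ψ dx = 5.2795, so ⟨x⁴⟩ = 5.2795 / 2.0533.
⟨x⁴⟩ = 2.5712.

2.57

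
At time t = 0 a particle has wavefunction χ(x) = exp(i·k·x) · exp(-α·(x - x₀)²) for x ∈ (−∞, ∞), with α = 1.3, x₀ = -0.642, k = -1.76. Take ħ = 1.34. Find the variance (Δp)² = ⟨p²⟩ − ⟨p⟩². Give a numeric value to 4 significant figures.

2.334

Compute ⟨p⟩ and ⟨p²⟩ separately; (Δp)² = ⟨p²⟩ − ⟨p⟩².
Gaussian moments (u = x − x₀): ∫u^(2j)·e^(−2αu²) du = (2j−1)!!/(4α)^j · √(π/(2α)), odd powers integrate to 0; here √(π/(2α)) = 1.0992. Derivatives: χ′ = (ik − 2αu)·χ, χ″ = ((ik − 2αu)² − 2α)·χ; the odd-in-u pieces drop out.
Normalization: ∫|χ|² dx = 1.0992.
⟨p⟩ = -2.3584 and ⟨p²⟩ = 7.8963.
(Δp)² = 7.8963 − (-2.3584)² = 2.3343.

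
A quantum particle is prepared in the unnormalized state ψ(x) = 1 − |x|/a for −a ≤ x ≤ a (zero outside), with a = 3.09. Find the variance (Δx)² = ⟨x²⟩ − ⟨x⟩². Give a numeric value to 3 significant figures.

Compute ⟨x⟩ and ⟨x²⟩ separately, then (Δx)² = ⟨x²⟩ − ⟨x⟩².
ψ is even, so ∫ over [−a, a] = 2∫₀ᵃ with ψ = 1 − x/a there: ∫₀ᵃ (1 − x/a)² dx = a/3, ∫₀ᵃ x²(1 − x/a)² dx = a³/30, ∫₀ᵃ x⁴(1 − x/a)² dx = a⁵/105.
Normalization: ∫|ψ|² dx = 2.0600.
⟨x⟩ = 0.0000 and ⟨x²⟩ = 0.95481.
(Δx)² = 0.95481 − (0.0000)² = 0.95481.

0.955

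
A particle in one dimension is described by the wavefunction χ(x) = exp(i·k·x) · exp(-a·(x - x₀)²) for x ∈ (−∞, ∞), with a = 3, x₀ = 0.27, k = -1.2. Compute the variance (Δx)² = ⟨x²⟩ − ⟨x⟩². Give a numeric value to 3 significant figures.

0.0833

Compute ⟨x⟩ and ⟨x²⟩ separately, then (Δx)² = ⟨x²⟩ − ⟨x⟩².
Gaussian moments (u = x − x₀): ∫u^(2j)·e^(−2au²) du = (2j−1)!!/(4a)^j · √(π/(2a)), odd powers integrate to 0; here √(π/(2a)) = 0.72360.
Normalization: ∫|χ|² dx = 0.72360.
⟨x⟩ = 0.27000 and ⟨x²⟩ = 0.15623.
(Δx)² = 0.15623 − (0.27000)² = 0.083333.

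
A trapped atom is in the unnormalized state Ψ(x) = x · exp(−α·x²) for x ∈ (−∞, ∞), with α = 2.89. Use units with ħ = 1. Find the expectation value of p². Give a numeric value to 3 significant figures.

p² Ψ = −ħ² d²Ψ/dx²; ⟨p²⟩ = −ħ² ∫ Ψ*·Ψ'' dx / ∫|Ψ|² dx.
Expand each integrand as polynomial × e^(−2αx²) and use ∫x^(2j)·e^(−2αx²) dx = (2j−1)!!/(4α)^j · √(π/(2α)), odd powers → 0; here √(π/(2α)) = 0.73724. Differentiate with the product rule, d/dx e^(−αx²) = −2αx·e^(−αx²).
State is unnormalized: ∫|Ψ|² dx = 0.063775, and ∫Ψ*·(−ħ² Ψ'') dx = 0.55293, so ⟨p²⟩ = 0.55293 / 0.063775.
⟨p²⟩ = 8.6700.

8.67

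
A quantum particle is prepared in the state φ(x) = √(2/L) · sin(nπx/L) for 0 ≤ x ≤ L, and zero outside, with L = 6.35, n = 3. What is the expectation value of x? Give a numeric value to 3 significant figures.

3.18

⟨x⟩ = ∫ x·|φ|² dx (integrals over the domain).
With sin²θ = (1 − cos2θ)/2 on 0 ≤ x ≤ L: ∫sin²(nπx/L) dx = L/2, ∫x·sin²(nπx/L) dx = L²/4, ∫x²·sin²(nπx/L) dx = L³·(1/6 − 1/(4n²π²)); higher powers xᵏ the same way, integrating xᵏ·cos(2nπx/L) by parts.
⟨x⟩ = 3.1750.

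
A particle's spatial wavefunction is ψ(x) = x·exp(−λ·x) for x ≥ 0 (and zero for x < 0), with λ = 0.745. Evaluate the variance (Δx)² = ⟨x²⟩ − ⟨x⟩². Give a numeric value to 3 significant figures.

Compute ⟨x⟩ and ⟨x²⟩ separately, then (Δx)² = ⟨x²⟩ − ⟨x⟩².
Every integrand reduces to terms xʲ·e^(−2λx) on [0, ∞); use ∫₀^∞ xʲ·e^(−2λx) dx = j!/(2λ)^(j+1).
Normalization: ∫|ψ|² dx = 0.60460.
⟨x⟩ = 2.0134 and ⟨x²⟩ = 5.4052.
(Δx)² = 5.4052 − (2.0134)² = 1.3513.

1.35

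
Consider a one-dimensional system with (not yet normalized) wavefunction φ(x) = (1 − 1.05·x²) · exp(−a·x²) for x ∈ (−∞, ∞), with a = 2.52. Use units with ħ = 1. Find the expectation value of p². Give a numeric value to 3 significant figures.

3.93

p² φ = −ħ² d²φ/dx²; ⟨p²⟩ = −ħ² ∫ φ*·φ'' dx / ∫|φ|² dx.
Expand each integrand as polynomial × e^(−2ax²) and use ∫x^(2j)·e^(−2ax²) dx = (2j−1)!!/(4a)^j · √(π/(2a)), odd powers → 0; here √(π/(2a)) = 0.78951. Differentiate with the product rule, d/dx e^(−ax²) = −2ax·e^(−ax²).
State is unnormalized: ∫|φ|² dx = 0.65073, and ∫φ*·(−ħ² φ'') dx = 2.5552, so ⟨p²⟩ = 2.5552 / 0.65073.
⟨p²⟩ = 3.9266.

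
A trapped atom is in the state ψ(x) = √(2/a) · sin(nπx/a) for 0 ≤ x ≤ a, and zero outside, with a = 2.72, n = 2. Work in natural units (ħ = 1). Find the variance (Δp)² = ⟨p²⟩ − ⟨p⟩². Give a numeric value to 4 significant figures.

Compute ⟨p⟩ and ⟨p²⟩ separately; (Δp)² = ⟨p²⟩ − ⟨p⟩².
d/dx sin(nπx/a) = (nπ/a)·cos(nπx/a) and d²/dx² sin(nπx/a) = −(nπ/a)²·sin(nπx/a); on 0 ≤ x ≤ a, ∫sin²(nπx/a) dx = a/2 and ∫sin(nπx/a)·cos(nπx/a) dx = 0.
⟨p⟩ = 0.0000 and ⟨p²⟩ = 5.3361.
(Δp)² = 5.3361 − (0.0000)² = 5.3361.

5.336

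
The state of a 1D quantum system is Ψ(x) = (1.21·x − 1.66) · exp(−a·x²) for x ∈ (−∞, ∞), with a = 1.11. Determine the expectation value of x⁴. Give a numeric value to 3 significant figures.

0.217

⟨x⁴⟩ = ∫ x⁴·|Ψ|² dx / ∫|Ψ|² dx (integrals over the domain).
Expand each integrand as polynomial × e^(−2ax²) and use ∫x^(2j)·e^(−2ax²) dx = (2j−1)!!/(4a)^j · √(π/(2a)), odd powers → 0; here √(π/(2a)) = 1.1896.
State is unnormalized: ∫|Ψ|² dx = 3.6703, and ∫Ψ*·x⁴·Ψ dx = 0.79733, so ⟨x⁴⟩ = 0.79733 / 3.6703.
⟨x⁴⟩ = 0.21724.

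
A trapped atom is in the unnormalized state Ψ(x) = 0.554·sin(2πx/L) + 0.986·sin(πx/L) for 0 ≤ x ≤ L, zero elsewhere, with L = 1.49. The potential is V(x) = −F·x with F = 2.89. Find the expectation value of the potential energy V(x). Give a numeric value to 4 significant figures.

⟨V⟩ = ∫ V(x)·|Ψ|² dx / ∫|Ψ|² dx.
On 0 ≤ x ≤ L (j ≠ l): ∫sin²(jπx/L) dx = L/2, ∫sin(jπx/L)·sin(lπx/L) dx = 0; diagonal moments ∫x·sin²(jπx/L) dx = L²/4, ∫x²·sin²(jπx/L) dx = L³·(1/6 − 1/(4j²π²)); cross terms ∫x·sin(jπx/L)·sin(lπx/L) dx = 0 for j + l even and −4jlL²/(π²(j² − l²)²) for j + l odd, ∫x²·sin(jπx/L)·sin(lπx/L) dx = (−1)^(j+l)·4jlL³/(π²(j² − l²)²); higher powers the same way via product-to-sum and parts.
State is unnormalized: ∫|Ψ|² dx = 0.95294, and ∫Ψ*·V(x)·Ψ dx = -1.4204, so ⟨V⟩ = -1.4204 / 0.95294.
⟨V⟩ = -1.4906.

-1.491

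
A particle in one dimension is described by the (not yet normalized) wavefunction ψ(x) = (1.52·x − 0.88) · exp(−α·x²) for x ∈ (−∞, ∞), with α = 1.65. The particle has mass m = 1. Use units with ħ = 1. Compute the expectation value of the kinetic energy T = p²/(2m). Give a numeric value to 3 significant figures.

1.34

T = −(ħ²/2m) d²/dx², so ⟨T⟩ = −(ħ²/2m) ∫ ψ*·ψ'' dx / ∫|ψ|² dx; with m = 1.
Expand each integrand as polynomial × e^(−2αx²) and use ∫x^(2j)·e^(−2αx²) dx = (2j−1)!!/(4α)^j · √(π/(2α)), odd powers → 0; here √(π/(2α)) = 0.97570. Differentiate with the product rule, d/dx e^(−αx²) = −2αx·e^(−αx²).
State is unnormalized: ∫|ψ|² dx = 1.0971, and ∫ψ*·(−ħ²/2m · ψ'') dx = 1.4687, so ⟨T⟩ = 1.4687 / 1.0971.
⟨T⟩ = 1.3387.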